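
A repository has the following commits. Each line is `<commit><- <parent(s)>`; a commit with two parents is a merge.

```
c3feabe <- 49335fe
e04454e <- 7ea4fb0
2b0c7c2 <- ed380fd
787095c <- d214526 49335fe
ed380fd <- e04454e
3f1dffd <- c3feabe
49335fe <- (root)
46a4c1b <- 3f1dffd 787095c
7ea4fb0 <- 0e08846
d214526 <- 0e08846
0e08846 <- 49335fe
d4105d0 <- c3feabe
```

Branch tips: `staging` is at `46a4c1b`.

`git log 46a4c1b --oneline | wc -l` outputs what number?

Walking parent pointers from 46a4c1b: reachable set = {0e08846, 3f1dffd, 46a4c1b, 49335fe, 787095c, c3feabe, d214526}.
That is 7 commits.

7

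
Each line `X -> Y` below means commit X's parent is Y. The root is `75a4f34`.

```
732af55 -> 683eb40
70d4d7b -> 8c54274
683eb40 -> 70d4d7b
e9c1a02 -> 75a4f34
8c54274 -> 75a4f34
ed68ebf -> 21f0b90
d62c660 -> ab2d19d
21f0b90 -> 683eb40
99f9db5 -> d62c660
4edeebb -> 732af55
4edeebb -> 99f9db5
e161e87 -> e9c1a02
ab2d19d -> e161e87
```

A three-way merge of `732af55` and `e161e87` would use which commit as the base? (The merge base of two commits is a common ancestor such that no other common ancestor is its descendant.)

75a4f34

Ancestors of 732af55: {683eb40, 70d4d7b, 732af55, 75a4f34, 8c54274}.
Ancestors of e161e87: {75a4f34, e161e87, e9c1a02}.
Common ancestors: {75a4f34}.
The only common ancestor is 75a4f34, so it is the merge base.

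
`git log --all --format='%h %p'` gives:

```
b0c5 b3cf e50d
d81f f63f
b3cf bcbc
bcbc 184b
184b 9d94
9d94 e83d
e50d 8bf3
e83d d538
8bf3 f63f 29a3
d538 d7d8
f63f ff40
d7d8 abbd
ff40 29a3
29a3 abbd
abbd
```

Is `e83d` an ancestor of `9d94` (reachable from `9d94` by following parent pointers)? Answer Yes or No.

Ancestors of 9d94 (commits reachable by following parents): {9d94, abbd, d538, d7d8, e83d}.
e83d is in that set, so it is an ancestor of 9d94.

Yes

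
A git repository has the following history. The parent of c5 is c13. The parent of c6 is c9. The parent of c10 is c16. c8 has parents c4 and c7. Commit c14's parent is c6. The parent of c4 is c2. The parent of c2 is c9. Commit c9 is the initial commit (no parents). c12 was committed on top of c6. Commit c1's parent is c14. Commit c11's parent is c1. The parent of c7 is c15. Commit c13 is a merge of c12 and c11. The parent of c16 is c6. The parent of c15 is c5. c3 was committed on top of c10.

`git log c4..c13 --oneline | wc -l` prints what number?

6

Reachable from c13: {c1, c11, c12, c13, c14, c6, c9}.
Reachable from c4: {c2, c4, c9}.
In c13's history but not c4's: {c1, c11, c12, c13, c14, c6} — 6 commits.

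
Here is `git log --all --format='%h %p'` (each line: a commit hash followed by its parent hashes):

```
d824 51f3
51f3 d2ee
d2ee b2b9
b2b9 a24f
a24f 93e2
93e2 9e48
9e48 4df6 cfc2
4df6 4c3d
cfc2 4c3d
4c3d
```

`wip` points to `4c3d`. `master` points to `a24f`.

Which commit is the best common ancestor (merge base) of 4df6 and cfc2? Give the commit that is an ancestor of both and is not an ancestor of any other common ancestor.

4c3d

Ancestors of 4df6: {4c3d, 4df6}.
Ancestors of cfc2: {4c3d, cfc2}.
Common ancestors: {4c3d}.
The only common ancestor is 4c3d, so it is the merge base.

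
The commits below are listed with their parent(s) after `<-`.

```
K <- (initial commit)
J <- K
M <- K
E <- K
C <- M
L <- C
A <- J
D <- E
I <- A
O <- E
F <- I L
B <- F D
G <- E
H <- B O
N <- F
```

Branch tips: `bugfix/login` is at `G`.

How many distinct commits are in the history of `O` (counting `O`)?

3

Walking parent pointers from O: reachable set = {E, K, O}.
That is 3 commits.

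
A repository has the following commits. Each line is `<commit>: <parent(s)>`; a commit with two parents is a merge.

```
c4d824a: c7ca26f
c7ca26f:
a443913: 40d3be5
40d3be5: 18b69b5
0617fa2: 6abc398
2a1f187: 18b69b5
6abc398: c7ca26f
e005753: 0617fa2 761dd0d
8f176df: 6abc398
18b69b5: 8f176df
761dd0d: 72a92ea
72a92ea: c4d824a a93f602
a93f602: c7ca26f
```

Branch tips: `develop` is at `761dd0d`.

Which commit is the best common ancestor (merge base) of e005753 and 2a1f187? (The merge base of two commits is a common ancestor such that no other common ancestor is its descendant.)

Ancestors of e005753: {0617fa2, 6abc398, 72a92ea, 761dd0d, a93f602, c4d824a, c7ca26f, e005753}.
Ancestors of 2a1f187: {18b69b5, 2a1f187, 6abc398, 8f176df, c7ca26f}.
Common ancestors: {6abc398, c7ca26f}.
Among these, 6abc398 is not an ancestor of any other common ancestor — it is the merge base.

6abc398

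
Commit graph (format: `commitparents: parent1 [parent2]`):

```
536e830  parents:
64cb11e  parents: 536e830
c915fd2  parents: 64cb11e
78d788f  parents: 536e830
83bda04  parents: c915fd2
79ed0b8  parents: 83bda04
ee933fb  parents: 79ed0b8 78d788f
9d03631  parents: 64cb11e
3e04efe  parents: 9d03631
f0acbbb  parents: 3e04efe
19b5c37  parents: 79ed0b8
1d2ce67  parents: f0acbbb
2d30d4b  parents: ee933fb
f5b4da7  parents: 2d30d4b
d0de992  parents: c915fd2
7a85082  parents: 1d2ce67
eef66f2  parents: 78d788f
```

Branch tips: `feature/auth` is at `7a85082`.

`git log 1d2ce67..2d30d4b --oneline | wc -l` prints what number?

Reachable from 2d30d4b: {2d30d4b, 536e830, 64cb11e, 78d788f, 79ed0b8, 83bda04, c915fd2, ee933fb}.
Reachable from 1d2ce67: {1d2ce67, 3e04efe, 536e830, 64cb11e, 9d03631, f0acbbb}.
In 2d30d4b's history but not 1d2ce67's: {2d30d4b, 78d788f, 79ed0b8, 83bda04, c915fd2, ee933fb} — 6 commits.

6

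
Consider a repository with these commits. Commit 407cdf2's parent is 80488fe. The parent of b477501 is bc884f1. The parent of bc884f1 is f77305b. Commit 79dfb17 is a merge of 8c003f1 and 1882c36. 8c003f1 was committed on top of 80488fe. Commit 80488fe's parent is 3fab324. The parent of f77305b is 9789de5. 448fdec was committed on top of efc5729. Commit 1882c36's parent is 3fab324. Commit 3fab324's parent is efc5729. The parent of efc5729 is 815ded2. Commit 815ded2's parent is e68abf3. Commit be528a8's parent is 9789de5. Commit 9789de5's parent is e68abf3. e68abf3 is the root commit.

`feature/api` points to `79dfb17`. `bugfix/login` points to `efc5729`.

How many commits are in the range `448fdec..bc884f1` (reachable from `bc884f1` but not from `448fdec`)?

Reachable from bc884f1: {9789de5, bc884f1, e68abf3, f77305b}.
Reachable from 448fdec: {448fdec, 815ded2, e68abf3, efc5729}.
In bc884f1's history but not 448fdec's: {9789de5, bc884f1, f77305b} — 3 commits.

3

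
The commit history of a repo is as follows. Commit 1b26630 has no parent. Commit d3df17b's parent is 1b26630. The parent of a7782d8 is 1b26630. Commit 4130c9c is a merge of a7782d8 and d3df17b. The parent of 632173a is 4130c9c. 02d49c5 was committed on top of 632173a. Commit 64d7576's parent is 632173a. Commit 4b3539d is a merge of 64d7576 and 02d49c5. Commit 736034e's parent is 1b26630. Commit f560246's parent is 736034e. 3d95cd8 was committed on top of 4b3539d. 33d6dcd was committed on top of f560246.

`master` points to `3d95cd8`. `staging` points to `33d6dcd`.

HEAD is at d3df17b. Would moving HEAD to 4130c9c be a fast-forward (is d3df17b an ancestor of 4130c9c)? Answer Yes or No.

Yes

A fast-forward from d3df17b to 4130c9c is possible iff d3df17b is an ancestor of 4130c9c.
Ancestors of 4130c9c: {1b26630, 4130c9c, a7782d8, d3df17b}.
d3df17b is among them, so fast-forward is possible.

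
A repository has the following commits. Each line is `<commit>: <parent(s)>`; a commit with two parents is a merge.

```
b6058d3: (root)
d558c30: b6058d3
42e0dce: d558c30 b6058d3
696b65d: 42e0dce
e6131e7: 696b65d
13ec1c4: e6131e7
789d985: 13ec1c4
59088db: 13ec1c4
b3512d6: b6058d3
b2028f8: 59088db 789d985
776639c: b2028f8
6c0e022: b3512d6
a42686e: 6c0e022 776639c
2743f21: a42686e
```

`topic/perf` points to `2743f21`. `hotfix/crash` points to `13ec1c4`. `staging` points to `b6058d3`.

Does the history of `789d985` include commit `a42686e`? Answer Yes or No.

Ancestors of 789d985: {13ec1c4, 42e0dce, 696b65d, 789d985, b6058d3, d558c30, e6131e7}.
a42686e is not in that set, so it is not an ancestor of 789d985.

No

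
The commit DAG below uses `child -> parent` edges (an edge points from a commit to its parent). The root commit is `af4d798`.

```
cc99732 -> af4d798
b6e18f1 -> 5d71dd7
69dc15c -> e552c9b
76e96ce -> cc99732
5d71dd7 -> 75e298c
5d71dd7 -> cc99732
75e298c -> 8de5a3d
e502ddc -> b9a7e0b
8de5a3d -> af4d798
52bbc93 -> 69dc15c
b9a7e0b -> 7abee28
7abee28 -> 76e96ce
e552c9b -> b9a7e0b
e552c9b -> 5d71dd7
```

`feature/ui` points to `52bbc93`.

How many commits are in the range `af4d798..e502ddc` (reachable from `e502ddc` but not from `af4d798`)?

Reachable from e502ddc: {76e96ce, 7abee28, af4d798, b9a7e0b, cc99732, e502ddc}.
Reachable from af4d798: {af4d798}.
In e502ddc's history but not af4d798's: {76e96ce, 7abee28, b9a7e0b, cc99732, e502ddc} — 5 commits.

5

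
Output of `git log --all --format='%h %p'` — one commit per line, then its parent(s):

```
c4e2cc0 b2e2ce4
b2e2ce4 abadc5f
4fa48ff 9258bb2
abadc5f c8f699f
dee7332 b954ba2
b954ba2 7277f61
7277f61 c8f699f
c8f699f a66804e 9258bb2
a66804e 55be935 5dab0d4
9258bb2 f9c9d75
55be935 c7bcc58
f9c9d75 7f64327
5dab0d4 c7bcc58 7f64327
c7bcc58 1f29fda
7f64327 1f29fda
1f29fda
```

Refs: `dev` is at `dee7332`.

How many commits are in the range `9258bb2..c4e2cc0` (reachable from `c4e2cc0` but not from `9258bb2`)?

8

Reachable from c4e2cc0: {1f29fda, 55be935, 5dab0d4, 7f64327, 9258bb2, a66804e, abadc5f, b2e2ce4, c4e2cc0, c7bcc58, c8f699f, f9c9d75}.
Reachable from 9258bb2: {1f29fda, 7f64327, 9258bb2, f9c9d75}.
In c4e2cc0's history but not 9258bb2's: {55be935, 5dab0d4, a66804e, abadc5f, b2e2ce4, c4e2cc0, c7bcc58, c8f699f} — 8 commits.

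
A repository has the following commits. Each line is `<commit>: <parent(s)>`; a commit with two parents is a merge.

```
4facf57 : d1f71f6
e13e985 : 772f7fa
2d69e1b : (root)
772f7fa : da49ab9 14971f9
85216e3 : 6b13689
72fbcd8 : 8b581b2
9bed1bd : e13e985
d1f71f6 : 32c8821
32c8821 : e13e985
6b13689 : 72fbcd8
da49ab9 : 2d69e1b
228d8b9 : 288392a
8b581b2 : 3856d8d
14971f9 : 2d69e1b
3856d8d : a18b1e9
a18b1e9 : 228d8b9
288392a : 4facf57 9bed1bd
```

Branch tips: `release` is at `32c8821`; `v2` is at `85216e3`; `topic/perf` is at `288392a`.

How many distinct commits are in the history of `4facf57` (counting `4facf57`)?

8

Walking parent pointers from 4facf57: reachable set = {14971f9, 2d69e1b, 32c8821, 4facf57, 772f7fa, d1f71f6, da49ab9, e13e985}.
That is 8 commits.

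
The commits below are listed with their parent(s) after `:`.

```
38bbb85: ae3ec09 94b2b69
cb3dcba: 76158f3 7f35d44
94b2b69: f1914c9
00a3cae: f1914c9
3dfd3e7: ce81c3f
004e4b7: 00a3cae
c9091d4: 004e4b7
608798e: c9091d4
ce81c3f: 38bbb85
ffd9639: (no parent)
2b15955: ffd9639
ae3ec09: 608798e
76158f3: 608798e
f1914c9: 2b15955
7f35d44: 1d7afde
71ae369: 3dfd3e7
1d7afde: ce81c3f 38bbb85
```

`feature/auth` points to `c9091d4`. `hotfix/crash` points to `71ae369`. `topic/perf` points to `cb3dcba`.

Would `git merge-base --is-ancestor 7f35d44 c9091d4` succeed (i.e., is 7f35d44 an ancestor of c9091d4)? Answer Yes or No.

Ancestors of c9091d4: {004e4b7, 00a3cae, 2b15955, c9091d4, f1914c9, ffd9639}.
7f35d44 is not in that set, so it is not an ancestor of c9091d4.

No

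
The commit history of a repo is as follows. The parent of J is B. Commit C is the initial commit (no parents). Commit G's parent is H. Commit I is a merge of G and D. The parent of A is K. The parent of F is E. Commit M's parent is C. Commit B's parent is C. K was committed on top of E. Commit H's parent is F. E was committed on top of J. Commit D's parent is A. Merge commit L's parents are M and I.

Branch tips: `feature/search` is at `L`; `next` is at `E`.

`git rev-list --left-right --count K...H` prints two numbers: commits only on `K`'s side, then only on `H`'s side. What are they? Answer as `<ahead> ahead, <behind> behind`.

1 ahead, 2 behind

Reachable from K: {B, C, E, J, K}.
Reachable from H: {B, C, E, F, H, J}.
Only in K's history (ahead): {K} — 1.
Only in H's history (behind): {F, H} — 2.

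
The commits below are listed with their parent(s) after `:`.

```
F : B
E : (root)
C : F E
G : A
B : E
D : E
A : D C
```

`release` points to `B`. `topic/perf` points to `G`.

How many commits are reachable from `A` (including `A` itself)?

6

Walking parent pointers from A: reachable set = {A, B, C, D, E, F}.
That is 6 commits.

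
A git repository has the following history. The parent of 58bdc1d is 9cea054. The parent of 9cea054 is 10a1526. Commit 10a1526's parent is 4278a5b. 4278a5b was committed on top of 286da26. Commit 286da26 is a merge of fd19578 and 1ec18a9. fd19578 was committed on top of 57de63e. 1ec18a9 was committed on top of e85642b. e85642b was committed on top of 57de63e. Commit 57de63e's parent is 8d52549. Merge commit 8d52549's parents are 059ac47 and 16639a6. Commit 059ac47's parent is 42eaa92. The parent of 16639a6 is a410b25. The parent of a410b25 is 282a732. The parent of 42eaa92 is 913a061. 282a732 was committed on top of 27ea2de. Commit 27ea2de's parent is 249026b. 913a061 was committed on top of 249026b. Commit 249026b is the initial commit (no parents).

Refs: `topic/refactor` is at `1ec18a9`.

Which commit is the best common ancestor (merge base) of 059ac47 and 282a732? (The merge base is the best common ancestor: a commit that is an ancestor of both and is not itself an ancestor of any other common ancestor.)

249026b

Ancestors of 059ac47: {059ac47, 249026b, 42eaa92, 913a061}.
Ancestors of 282a732: {249026b, 27ea2de, 282a732}.
Common ancestors: {249026b}.
The only common ancestor is 249026b, so it is the merge base.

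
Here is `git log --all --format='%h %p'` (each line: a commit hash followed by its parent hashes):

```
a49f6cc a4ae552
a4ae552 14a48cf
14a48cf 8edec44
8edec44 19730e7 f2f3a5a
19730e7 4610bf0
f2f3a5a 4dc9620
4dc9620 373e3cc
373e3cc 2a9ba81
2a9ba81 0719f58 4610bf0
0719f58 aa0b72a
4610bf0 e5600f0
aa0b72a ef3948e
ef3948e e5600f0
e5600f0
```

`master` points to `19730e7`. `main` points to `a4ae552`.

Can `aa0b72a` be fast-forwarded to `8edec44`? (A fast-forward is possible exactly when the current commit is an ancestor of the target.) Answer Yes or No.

Yes

A fast-forward from aa0b72a to 8edec44 is possible iff aa0b72a is an ancestor of 8edec44.
Ancestors of 8edec44: {0719f58, 19730e7, 2a9ba81, 373e3cc, 4610bf0, 4dc9620, 8edec44, aa0b72a, e5600f0, ef3948e, f2f3a5a}.
aa0b72a is among them, so fast-forward is possible.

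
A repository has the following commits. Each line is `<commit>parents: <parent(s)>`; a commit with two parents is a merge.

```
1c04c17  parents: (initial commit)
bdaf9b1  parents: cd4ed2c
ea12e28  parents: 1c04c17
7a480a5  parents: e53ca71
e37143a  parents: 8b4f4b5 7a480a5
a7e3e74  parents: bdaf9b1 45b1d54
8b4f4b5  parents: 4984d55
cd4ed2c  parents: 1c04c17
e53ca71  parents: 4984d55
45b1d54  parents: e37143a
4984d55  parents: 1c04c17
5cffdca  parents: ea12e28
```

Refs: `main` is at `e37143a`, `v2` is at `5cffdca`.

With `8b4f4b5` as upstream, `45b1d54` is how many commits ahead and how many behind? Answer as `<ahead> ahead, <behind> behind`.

Reachable from 45b1d54: {1c04c17, 45b1d54, 4984d55, 7a480a5, 8b4f4b5, e37143a, e53ca71}.
Reachable from 8b4f4b5: {1c04c17, 4984d55, 8b4f4b5}.
Only in 45b1d54's history (ahead): {45b1d54, 7a480a5, e37143a, e53ca71} — 4.
Only in 8b4f4b5's history (behind): {} — 0.

4 ahead, 0 behind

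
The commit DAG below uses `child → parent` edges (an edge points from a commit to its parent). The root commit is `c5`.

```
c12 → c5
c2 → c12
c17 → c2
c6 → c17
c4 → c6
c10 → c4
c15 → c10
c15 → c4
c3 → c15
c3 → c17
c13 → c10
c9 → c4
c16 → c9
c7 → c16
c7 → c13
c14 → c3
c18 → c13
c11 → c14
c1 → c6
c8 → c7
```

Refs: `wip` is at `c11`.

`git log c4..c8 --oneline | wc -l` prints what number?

6

Reachable from c8: {c10, c12, c13, c16, c17, c2, c4, c5, c6, c7, c8, c9}.
Reachable from c4: {c12, c17, c2, c4, c5, c6}.
In c8's history but not c4's: {c10, c13, c16, c7, c8, c9} — 6 commits.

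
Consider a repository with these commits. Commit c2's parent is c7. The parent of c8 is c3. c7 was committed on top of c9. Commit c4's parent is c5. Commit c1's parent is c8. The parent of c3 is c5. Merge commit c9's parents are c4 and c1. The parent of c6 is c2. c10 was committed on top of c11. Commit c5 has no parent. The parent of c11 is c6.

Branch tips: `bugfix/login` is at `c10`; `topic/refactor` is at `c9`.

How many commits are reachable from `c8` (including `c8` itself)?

3

Walking parent pointers from c8: reachable set = {c3, c5, c8}.
That is 3 commits.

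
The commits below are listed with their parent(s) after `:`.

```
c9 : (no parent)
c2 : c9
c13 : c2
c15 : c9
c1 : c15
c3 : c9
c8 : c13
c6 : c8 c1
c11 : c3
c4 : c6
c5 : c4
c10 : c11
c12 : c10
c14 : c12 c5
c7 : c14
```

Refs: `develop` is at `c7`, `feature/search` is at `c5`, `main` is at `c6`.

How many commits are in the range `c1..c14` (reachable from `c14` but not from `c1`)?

11

Reachable from c14: {c1, c10, c11, c12, c13, c14, c15, c2, c3, c4, c5, c6, c8, c9}.
Reachable from c1: {c1, c15, c9}.
In c14's history but not c1's: {c10, c11, c12, c13, c14, c2, c3, c4, c5, c6, c8} — 11 commits.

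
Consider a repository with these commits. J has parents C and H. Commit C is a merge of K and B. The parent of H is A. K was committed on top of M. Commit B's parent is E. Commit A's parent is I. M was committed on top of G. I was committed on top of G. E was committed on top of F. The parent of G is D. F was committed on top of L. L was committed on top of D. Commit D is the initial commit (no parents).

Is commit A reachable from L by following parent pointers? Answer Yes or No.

Ancestors of L: {D, L}.
A is not in that set, so it is not an ancestor of L.

No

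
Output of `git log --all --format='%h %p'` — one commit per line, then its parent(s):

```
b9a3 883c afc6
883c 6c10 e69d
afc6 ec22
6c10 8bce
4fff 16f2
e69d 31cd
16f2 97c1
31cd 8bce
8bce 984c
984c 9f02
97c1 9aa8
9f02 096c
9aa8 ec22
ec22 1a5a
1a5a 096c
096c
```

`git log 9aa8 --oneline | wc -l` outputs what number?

4

Walking parent pointers from 9aa8: reachable set = {096c, 1a5a, 9aa8, ec22}.
That is 4 commits.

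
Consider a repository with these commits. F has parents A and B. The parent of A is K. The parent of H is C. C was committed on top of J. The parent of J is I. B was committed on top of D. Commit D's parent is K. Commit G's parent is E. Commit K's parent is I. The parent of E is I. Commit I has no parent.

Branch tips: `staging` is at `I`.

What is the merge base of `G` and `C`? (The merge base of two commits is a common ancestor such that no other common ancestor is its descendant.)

I

Ancestors of G: {E, G, I}.
Ancestors of C: {C, I, J}.
Common ancestors: {I}.
The only common ancestor is I, so it is the merge base.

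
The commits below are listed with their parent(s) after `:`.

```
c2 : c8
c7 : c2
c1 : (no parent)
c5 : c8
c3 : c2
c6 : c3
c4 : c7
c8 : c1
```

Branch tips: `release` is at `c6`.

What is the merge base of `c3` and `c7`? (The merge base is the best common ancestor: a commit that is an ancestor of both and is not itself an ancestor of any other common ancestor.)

c2

Ancestors of c3: {c1, c2, c3, c8}.
Ancestors of c7: {c1, c2, c7, c8}.
Common ancestors: {c1, c2, c8}.
Among these, c2 is not an ancestor of any other common ancestor — it is the merge base.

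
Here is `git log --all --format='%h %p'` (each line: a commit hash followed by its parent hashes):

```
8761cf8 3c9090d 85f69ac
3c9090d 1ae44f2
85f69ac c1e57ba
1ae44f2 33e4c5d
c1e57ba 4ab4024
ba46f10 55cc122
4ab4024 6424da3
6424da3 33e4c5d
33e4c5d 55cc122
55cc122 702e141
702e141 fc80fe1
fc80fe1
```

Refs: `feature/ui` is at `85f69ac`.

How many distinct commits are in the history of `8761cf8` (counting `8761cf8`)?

Walking parent pointers from 8761cf8: reachable set = {1ae44f2, 33e4c5d, 3c9090d, 4ab4024, 55cc122, 6424da3, 702e141, 85f69ac, 8761cf8, c1e57ba, fc80fe1}.
That is 11 commits.

11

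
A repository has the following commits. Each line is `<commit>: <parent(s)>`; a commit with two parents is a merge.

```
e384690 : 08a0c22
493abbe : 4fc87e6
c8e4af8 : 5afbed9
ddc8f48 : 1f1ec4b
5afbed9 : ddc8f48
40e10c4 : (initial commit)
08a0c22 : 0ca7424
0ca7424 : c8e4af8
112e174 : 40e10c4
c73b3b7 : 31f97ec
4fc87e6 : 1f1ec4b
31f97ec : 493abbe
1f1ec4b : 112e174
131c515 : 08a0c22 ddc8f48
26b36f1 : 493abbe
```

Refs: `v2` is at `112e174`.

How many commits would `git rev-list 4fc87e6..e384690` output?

Reachable from e384690: {08a0c22, 0ca7424, 112e174, 1f1ec4b, 40e10c4, 5afbed9, c8e4af8, ddc8f48, e384690}.
Reachable from 4fc87e6: {112e174, 1f1ec4b, 40e10c4, 4fc87e6}.
In e384690's history but not 4fc87e6's: {08a0c22, 0ca7424, 5afbed9, c8e4af8, ddc8f48, e384690} — 6 commits.

6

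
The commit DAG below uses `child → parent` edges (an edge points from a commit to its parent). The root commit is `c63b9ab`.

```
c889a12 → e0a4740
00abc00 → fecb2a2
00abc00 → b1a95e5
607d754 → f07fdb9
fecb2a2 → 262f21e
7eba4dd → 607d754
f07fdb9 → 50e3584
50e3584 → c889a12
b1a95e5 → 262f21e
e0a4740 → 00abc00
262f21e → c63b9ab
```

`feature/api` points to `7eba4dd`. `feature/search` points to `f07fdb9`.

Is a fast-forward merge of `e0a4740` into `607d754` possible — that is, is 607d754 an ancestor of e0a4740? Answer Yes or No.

A fast-forward from 607d754 to e0a4740 is possible iff 607d754 is an ancestor of e0a4740.
Ancestors of e0a4740: {00abc00, 262f21e, b1a95e5, c63b9ab, e0a4740, fecb2a2}.
607d754 is not among them, so fast-forward is not possible.

No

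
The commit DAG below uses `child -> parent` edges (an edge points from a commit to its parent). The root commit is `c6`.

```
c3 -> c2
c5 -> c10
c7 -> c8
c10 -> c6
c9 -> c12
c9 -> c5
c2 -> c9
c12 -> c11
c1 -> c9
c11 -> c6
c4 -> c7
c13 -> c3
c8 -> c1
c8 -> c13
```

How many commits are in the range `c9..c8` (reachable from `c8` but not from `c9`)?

Reachable from c8: {c1, c10, c11, c12, c13, c2, c3, c5, c6, c8, c9}.
Reachable from c9: {c10, c11, c12, c5, c6, c9}.
In c8's history but not c9's: {c1, c13, c2, c3, c8} — 5 commits.

5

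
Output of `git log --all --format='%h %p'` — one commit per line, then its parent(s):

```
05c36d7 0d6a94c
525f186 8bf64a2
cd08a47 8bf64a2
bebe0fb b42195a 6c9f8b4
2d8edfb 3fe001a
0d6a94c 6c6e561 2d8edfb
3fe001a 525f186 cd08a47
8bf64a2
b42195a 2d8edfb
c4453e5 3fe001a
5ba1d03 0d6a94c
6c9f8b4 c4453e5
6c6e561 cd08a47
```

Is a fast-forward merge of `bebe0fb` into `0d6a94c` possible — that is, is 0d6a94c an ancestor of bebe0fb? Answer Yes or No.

A fast-forward from 0d6a94c to bebe0fb is possible iff 0d6a94c is an ancestor of bebe0fb.
Ancestors of bebe0fb: {2d8edfb, 3fe001a, 525f186, 6c9f8b4, 8bf64a2, b42195a, bebe0fb, c4453e5, cd08a47}.
0d6a94c is not among them, so fast-forward is not possible.

No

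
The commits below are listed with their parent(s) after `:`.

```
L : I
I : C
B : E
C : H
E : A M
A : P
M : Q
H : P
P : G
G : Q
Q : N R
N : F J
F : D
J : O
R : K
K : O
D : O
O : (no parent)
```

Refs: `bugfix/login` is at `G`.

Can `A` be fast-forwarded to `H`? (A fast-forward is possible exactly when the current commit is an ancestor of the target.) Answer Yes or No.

A fast-forward from A to H is possible iff A is an ancestor of H.
Ancestors of H: {D, F, G, H, J, K, N, O, P, Q, R}.
A is not among them, so fast-forward is not possible.

No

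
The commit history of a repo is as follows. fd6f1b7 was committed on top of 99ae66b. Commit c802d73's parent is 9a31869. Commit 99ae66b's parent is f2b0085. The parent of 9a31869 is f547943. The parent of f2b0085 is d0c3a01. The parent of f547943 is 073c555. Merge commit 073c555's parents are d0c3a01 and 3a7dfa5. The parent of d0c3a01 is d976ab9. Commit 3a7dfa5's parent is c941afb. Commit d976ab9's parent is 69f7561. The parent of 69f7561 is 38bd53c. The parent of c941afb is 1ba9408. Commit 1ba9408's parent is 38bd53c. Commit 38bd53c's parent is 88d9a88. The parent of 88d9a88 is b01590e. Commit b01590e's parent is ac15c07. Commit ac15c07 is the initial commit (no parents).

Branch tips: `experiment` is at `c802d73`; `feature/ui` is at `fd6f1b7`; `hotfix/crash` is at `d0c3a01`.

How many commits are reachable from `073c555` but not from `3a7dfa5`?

4

Reachable from 073c555: {073c555, 1ba9408, 38bd53c, 3a7dfa5, 69f7561, 88d9a88, ac15c07, b01590e, c941afb, d0c3a01, d976ab9}.
Reachable from 3a7dfa5: {1ba9408, 38bd53c, 3a7dfa5, 88d9a88, ac15c07, b01590e, c941afb}.
In 073c555's history but not 3a7dfa5's: {073c555, 69f7561, d0c3a01, d976ab9} — 4 commits.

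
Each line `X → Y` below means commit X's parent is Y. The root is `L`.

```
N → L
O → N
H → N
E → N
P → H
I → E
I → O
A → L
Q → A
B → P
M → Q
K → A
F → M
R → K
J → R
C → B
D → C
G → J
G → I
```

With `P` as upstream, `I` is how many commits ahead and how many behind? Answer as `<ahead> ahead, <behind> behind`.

Reachable from I: {E, I, L, N, O}.
Reachable from P: {H, L, N, P}.
Only in I's history (ahead): {E, I, O} — 3.
Only in P's history (behind): {H, P} — 2.

3 ahead, 2 behind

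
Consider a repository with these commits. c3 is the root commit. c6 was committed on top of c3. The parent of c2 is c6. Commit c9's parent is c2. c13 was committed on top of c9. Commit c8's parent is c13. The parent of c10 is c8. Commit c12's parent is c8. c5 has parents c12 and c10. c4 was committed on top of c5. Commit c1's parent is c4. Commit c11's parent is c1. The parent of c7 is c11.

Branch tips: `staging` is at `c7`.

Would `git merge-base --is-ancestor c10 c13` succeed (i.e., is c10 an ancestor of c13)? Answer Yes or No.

Ancestors of c13: {c13, c2, c3, c6, c9}.
c10 is not in that set, so it is not an ancestor of c13.

No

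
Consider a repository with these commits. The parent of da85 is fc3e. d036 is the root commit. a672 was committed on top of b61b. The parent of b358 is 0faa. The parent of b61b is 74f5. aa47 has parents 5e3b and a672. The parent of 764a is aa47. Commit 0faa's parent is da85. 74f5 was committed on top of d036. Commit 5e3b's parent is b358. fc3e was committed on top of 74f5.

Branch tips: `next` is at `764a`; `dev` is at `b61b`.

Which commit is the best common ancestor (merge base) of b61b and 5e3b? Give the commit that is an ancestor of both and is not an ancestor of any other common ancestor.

Ancestors of b61b: {74f5, b61b, d036}.
Ancestors of 5e3b: {0faa, 5e3b, 74f5, b358, d036, da85, fc3e}.
Common ancestors: {74f5, d036}.
Among these, 74f5 is not an ancestor of any other common ancestor — it is the merge base.

74f5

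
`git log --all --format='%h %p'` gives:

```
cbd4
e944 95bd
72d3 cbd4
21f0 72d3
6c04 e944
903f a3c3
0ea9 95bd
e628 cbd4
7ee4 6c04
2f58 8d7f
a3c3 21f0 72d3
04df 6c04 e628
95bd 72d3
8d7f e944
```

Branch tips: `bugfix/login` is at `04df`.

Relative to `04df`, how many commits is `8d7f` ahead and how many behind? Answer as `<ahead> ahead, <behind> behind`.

Reachable from 8d7f: {72d3, 8d7f, 95bd, cbd4, e944}.
Reachable from 04df: {04df, 6c04, 72d3, 95bd, cbd4, e628, e944}.
Only in 8d7f's history (ahead): {8d7f} — 1.
Only in 04df's history (behind): {04df, 6c04, e628} — 3.

1 ahead, 3 behind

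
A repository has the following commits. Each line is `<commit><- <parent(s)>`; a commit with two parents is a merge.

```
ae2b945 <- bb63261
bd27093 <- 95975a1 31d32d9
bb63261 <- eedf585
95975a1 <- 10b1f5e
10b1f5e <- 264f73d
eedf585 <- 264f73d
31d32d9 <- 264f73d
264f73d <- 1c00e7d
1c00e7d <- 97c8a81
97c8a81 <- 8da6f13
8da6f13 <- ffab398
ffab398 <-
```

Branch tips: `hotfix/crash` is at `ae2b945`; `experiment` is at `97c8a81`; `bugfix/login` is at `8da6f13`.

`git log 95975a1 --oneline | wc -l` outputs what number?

7

Walking parent pointers from 95975a1: reachable set = {10b1f5e, 1c00e7d, 264f73d, 8da6f13, 95975a1, 97c8a81, ffab398}.
That is 7 commits.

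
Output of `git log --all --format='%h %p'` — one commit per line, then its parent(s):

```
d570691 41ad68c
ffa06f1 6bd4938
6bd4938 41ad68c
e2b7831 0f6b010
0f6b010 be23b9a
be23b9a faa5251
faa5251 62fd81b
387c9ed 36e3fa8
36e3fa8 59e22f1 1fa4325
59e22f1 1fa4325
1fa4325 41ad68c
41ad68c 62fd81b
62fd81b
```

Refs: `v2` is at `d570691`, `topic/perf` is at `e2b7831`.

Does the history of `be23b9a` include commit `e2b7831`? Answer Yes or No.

No

Ancestors of be23b9a: {62fd81b, be23b9a, faa5251}.
e2b7831 is not in that set, so it is not an ancestor of be23b9a.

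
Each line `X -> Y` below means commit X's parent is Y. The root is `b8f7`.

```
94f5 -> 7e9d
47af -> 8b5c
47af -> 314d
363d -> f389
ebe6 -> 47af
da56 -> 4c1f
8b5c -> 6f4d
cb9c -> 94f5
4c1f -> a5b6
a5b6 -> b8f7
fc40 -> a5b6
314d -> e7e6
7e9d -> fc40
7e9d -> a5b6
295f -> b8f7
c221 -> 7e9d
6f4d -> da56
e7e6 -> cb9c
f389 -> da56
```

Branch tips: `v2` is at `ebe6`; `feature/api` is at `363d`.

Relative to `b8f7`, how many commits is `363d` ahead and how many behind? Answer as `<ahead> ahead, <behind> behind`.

Reachable from 363d: {363d, 4c1f, a5b6, b8f7, da56, f389}.
Reachable from b8f7: {b8f7}.
Only in 363d's history (ahead): {363d, 4c1f, a5b6, da56, f389} — 5.
Only in b8f7's history (behind): {} — 0.

5 ahead, 0 behind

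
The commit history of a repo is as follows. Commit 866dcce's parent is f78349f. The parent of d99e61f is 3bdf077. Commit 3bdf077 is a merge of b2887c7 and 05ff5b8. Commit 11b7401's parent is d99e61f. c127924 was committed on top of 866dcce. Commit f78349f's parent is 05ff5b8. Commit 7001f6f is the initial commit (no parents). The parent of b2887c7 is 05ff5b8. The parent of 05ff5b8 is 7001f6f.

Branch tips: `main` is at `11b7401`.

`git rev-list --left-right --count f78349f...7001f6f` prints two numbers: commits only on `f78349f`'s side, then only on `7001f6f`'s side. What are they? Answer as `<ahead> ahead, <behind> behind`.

Reachable from f78349f: {05ff5b8, 7001f6f, f78349f}.
Reachable from 7001f6f: {7001f6f}.
Only in f78349f's history (ahead): {05ff5b8, f78349f} — 2.
Only in 7001f6f's history (behind): {} — 0.

2 ahead, 0 behind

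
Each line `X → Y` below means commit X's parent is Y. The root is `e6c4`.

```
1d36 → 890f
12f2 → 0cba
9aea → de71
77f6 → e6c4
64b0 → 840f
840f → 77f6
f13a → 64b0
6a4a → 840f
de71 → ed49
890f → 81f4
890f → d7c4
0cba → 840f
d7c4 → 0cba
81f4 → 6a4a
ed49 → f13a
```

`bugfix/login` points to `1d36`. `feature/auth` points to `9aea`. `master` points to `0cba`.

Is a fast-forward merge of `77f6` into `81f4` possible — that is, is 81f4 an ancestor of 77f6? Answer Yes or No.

No

A fast-forward from 81f4 to 77f6 is possible iff 81f4 is an ancestor of 77f6.
Ancestors of 77f6: {77f6, e6c4}.
81f4 is not among them, so fast-forward is not possible.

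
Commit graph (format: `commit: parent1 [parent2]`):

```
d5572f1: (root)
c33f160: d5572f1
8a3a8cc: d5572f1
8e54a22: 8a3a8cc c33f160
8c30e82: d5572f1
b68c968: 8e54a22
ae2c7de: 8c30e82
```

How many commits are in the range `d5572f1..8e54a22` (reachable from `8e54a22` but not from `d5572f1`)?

Reachable from 8e54a22: {8a3a8cc, 8e54a22, c33f160, d5572f1}.
Reachable from d5572f1: {d5572f1}.
In 8e54a22's history but not d5572f1's: {8a3a8cc, 8e54a22, c33f160} — 3 commits.

3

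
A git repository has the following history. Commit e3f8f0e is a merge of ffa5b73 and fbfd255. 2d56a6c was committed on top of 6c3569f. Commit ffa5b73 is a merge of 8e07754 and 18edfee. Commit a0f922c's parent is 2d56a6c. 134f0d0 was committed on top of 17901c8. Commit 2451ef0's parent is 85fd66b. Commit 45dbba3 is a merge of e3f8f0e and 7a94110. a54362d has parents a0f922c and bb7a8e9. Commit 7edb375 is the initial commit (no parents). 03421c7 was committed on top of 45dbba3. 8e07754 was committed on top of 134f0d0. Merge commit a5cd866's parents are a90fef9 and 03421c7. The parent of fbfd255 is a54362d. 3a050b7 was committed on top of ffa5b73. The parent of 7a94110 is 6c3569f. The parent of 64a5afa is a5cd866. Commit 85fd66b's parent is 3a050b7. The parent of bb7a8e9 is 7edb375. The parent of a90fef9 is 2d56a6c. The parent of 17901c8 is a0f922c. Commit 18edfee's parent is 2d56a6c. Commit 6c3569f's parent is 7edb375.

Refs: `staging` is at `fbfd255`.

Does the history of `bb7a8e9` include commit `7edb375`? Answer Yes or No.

Yes

Ancestors of bb7a8e9 (commits reachable by following parents): {7edb375, bb7a8e9}.
7edb375 is in that set, so it is an ancestor of bb7a8e9.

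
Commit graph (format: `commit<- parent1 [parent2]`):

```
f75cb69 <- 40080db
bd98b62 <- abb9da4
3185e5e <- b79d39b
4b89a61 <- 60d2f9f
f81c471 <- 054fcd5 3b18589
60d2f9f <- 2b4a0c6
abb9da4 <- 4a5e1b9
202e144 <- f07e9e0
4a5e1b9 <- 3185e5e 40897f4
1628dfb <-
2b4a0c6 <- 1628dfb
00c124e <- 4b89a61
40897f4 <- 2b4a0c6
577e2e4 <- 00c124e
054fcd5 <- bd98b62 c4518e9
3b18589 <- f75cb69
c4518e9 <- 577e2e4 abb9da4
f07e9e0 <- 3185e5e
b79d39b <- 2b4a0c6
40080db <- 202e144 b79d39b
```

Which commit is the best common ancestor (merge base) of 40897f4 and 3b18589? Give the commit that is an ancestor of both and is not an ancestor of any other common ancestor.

2b4a0c6

Ancestors of 40897f4: {1628dfb, 2b4a0c6, 40897f4}.
Ancestors of 3b18589: {1628dfb, 202e144, 2b4a0c6, 3185e5e, 3b18589, 40080db, b79d39b, f07e9e0, f75cb69}.
Common ancestors: {1628dfb, 2b4a0c6}.
Among these, 2b4a0c6 is not an ancestor of any other common ancestor — it is the merge base.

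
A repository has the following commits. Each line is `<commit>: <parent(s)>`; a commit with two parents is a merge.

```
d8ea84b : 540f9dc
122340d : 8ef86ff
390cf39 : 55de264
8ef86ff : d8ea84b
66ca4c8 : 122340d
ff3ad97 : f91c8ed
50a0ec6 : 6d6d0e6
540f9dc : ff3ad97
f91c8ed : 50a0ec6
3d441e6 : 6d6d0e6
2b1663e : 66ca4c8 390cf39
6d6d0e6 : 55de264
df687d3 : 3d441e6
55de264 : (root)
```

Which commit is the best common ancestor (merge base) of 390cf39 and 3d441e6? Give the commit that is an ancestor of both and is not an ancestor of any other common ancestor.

Ancestors of 390cf39: {390cf39, 55de264}.
Ancestors of 3d441e6: {3d441e6, 55de264, 6d6d0e6}.
Common ancestors: {55de264}.
The only common ancestor is 55de264, so it is the merge base.

55de264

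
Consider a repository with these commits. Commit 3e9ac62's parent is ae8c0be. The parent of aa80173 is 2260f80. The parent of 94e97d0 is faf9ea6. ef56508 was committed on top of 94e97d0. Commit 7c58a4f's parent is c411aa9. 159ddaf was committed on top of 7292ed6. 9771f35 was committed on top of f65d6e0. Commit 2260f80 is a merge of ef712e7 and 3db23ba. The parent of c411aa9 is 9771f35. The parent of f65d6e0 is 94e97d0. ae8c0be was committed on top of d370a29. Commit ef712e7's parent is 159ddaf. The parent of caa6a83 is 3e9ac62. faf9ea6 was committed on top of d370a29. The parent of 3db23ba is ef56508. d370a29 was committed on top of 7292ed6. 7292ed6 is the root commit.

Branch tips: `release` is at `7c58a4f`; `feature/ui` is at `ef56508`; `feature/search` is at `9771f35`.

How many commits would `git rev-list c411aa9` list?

7

Walking parent pointers from c411aa9: reachable set = {7292ed6, 94e97d0, 9771f35, c411aa9, d370a29, f65d6e0, faf9ea6}.
That is 7 commits.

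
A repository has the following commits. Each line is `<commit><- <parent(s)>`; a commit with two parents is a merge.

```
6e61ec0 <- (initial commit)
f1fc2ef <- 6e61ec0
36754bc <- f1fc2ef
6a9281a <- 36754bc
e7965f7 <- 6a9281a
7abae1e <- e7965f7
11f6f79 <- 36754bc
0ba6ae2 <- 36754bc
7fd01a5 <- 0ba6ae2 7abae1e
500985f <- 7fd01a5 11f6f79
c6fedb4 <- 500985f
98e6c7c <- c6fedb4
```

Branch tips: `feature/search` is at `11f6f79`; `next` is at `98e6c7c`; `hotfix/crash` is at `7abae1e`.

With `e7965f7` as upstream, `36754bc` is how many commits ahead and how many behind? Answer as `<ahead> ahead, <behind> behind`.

Reachable from 36754bc: {36754bc, 6e61ec0, f1fc2ef}.
Reachable from e7965f7: {36754bc, 6a9281a, 6e61ec0, e7965f7, f1fc2ef}.
Only in 36754bc's history (ahead): {} — 0.
Only in e7965f7's history (behind): {6a9281a, e7965f7} — 2.

0 ahead, 2 behind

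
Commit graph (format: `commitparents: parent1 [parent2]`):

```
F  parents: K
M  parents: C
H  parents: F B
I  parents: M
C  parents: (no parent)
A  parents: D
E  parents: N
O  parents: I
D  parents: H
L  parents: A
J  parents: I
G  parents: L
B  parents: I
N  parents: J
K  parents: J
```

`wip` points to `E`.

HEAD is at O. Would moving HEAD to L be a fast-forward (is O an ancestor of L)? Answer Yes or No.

A fast-forward from O to L is possible iff O is an ancestor of L.
Ancestors of L: {A, B, C, D, F, H, I, J, K, L, M}.
O is not among them, so fast-forward is not possible.

No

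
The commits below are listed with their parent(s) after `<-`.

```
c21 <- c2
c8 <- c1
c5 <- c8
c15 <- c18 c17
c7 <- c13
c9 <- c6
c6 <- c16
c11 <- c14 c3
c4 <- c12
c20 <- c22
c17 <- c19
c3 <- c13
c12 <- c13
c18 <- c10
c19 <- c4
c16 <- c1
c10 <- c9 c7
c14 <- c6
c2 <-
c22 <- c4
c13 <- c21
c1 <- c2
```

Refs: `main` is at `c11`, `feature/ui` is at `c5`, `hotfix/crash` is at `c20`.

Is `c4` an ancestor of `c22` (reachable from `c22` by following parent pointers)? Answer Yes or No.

Yes

Ancestors of c22 (commits reachable by following parents): {c12, c13, c2, c21, c22, c4}.
c4 is in that set, so it is an ancestor of c22.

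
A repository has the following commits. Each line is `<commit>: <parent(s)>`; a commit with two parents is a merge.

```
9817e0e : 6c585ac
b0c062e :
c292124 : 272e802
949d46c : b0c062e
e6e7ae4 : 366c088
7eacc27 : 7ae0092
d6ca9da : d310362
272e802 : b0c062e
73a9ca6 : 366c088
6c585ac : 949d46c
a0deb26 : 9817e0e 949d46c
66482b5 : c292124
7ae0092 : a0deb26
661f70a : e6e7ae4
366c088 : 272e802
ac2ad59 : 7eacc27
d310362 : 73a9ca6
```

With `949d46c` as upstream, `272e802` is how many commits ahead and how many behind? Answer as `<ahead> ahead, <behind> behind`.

1 ahead, 1 behind

Reachable from 272e802: {272e802, b0c062e}.
Reachable from 949d46c: {949d46c, b0c062e}.
Only in 272e802's history (ahead): {272e802} — 1.
Only in 949d46c's history (behind): {949d46c} — 1.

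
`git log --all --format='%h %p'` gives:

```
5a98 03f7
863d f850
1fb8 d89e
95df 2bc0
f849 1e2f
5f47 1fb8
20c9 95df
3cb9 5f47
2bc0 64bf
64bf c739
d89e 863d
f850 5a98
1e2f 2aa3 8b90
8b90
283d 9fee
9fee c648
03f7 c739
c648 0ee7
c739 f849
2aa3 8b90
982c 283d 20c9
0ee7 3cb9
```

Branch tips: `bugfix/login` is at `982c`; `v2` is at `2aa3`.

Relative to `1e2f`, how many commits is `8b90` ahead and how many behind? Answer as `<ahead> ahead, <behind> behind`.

0 ahead, 2 behind

Reachable from 8b90: {8b90}.
Reachable from 1e2f: {1e2f, 2aa3, 8b90}.
Only in 8b90's history (ahead): {} — 0.
Only in 1e2f's history (behind): {1e2f, 2aa3} — 2.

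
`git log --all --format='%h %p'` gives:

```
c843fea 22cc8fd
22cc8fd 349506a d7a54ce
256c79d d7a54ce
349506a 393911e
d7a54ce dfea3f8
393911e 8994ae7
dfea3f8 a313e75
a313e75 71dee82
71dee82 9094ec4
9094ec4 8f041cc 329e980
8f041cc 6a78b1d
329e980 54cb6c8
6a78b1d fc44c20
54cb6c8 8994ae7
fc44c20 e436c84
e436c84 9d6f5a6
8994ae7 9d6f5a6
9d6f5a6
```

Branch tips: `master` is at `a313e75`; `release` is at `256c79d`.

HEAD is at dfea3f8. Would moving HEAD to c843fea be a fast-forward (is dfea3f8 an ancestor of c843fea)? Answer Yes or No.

A fast-forward from dfea3f8 to c843fea is possible iff dfea3f8 is an ancestor of c843fea.
Ancestors of c843fea: {22cc8fd, 329e980, 349506a, 393911e, 54cb6c8, 6a78b1d, 71dee82, 8994ae7, 8f041cc, 9094ec4, 9d6f5a6, a313e75, c843fea, d7a54ce, dfea3f8, e436c84, fc44c20}.
dfea3f8 is among them, so fast-forward is possible.

Yes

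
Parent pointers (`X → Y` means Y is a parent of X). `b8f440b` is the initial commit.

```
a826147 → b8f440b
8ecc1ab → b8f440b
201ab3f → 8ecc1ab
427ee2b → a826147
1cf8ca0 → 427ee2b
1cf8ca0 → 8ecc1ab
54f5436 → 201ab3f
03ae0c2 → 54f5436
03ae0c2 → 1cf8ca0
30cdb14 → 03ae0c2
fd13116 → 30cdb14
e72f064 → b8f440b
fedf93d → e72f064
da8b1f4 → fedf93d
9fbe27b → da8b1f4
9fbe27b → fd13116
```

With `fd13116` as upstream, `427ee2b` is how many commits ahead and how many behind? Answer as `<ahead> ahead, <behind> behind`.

0 ahead, 7 behind

Reachable from 427ee2b: {427ee2b, a826147, b8f440b}.
Reachable from fd13116: {03ae0c2, 1cf8ca0, 201ab3f, 30cdb14, 427ee2b, 54f5436, 8ecc1ab, a826147, b8f440b, fd13116}.
Only in 427ee2b's history (ahead): {} — 0.
Only in fd13116's history (behind): {03ae0c2, 1cf8ca0, 201ab3f, 30cdb14, 54f5436, 8ecc1ab, fd13116} — 7.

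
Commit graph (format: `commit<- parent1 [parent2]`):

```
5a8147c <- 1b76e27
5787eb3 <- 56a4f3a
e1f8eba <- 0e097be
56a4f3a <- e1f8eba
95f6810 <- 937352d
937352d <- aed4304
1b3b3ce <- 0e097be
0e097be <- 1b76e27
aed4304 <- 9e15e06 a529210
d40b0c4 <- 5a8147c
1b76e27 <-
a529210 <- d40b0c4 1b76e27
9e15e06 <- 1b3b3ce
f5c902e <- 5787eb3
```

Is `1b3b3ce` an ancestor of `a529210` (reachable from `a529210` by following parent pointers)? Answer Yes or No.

No

Ancestors of a529210: {1b76e27, 5a8147c, a529210, d40b0c4}.
1b3b3ce is not in that set, so it is not an ancestor of a529210.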